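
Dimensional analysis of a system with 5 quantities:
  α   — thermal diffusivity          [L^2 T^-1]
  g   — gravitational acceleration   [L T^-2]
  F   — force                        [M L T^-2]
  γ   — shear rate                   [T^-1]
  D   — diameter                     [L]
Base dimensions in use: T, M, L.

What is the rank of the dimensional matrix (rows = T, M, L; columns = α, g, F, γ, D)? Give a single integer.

Exponent matrix [T,M,L] × [α,g,F,γ,D]:
  T: [-1 -2 -2 -1  0]
  M: [ 0  0  1  0  0]
  L: [ 2  1  1  0  1]
RREF → pivots at {α,g,F} ⇒ r = 3

3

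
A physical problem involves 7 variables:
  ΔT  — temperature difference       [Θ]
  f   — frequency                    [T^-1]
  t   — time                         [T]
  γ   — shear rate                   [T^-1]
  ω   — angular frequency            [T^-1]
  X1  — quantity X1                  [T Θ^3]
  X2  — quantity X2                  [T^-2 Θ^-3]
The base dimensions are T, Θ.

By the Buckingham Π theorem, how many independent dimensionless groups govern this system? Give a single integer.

Write exponents as rows T,Θ / cols ΔT,f,t,γ,ω,X1,X2:
  T: [ 0 -1  1 -1 -1  1 -2]
  Θ: [ 1  0  0  0  0  3 -3]
RREF → pivots at {ΔT,f} ⇒ r = 2
n=7, r=2 ⇒ 5 dimensionless groups

5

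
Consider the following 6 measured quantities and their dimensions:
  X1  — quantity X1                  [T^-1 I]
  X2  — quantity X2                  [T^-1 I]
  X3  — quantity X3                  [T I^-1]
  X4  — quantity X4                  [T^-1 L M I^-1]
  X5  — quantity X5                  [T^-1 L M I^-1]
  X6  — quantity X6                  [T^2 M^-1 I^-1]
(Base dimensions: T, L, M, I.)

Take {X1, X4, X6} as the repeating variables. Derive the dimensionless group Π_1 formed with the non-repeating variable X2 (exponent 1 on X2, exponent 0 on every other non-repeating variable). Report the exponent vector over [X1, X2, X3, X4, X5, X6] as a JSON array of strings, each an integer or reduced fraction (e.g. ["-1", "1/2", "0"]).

Dimensional matrix (T×L×M×I by X1×X2×X3×X4×X5×X6):
  T: [-1 -1  1 -1 -1  2]
  L: [ 0  0  0  1  1  0]
  M: [ 0  0  0  1  1 -1]
  I: [ 1  1 -1 -1 -1 -1]
RREF → pivots at {X1,X4,X6} ⇒ r = 3
Repeat: X1,X4,X6; free: X2,X3,X5
RREF:
  r0: [   1    1   -1    0    0    0]
  r1: [   0    0    0    1    1    0]
  r2: [   0    0    0    0    0    1]
  r3: [   0    0    0    0    0    0]
Fix exponent of X2 at 1, X3 at 0, X5 at 0; solve each RREF row for its pivot's exponent:
  r0: exp(X1) + (1)·1 = 0 ⇒ exp(X1) = -1
  r1: exp(X4) + (0)·1 = 0 ⇒ exp(X4) = 0
  r2: exp(X6) + (0)·1 = 0 ⇒ exp(X6) = 0
Π_1 = X1^-1 · X2

["-1", "1", "0", "0", "0", "0"]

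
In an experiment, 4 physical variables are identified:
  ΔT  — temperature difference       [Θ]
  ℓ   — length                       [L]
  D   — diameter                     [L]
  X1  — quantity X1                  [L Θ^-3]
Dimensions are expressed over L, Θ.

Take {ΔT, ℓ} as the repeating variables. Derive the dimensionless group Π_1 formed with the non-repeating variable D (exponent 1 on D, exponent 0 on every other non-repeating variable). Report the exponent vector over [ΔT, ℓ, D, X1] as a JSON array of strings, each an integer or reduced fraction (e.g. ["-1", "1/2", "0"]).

Dimensional matrix (L×Θ by ΔT×ℓ×D×X1):
  L: [ 0  1  1  1]
  Θ: [ 1  0  0 -3]
Row reduction gives pivot columns ΔT,ℓ; rank = 2
Repeat: ΔT,ℓ; free: D,X1
RREF:
  r0: [   1    0    0   -3]
  r1: [   0    1    1    1]
Fix exponent of D at 1, X1 at 0; solve each RREF row for its pivot's exponent:
  r0: exp(ΔT) + (0)·1 = 0 ⇒ exp(ΔT) = 0
  r1: exp(ℓ) + (1)·1 = 0 ⇒ exp(ℓ) = -1
Π_1 = ℓ^-1 · D

["0", "-1", "1", "0"]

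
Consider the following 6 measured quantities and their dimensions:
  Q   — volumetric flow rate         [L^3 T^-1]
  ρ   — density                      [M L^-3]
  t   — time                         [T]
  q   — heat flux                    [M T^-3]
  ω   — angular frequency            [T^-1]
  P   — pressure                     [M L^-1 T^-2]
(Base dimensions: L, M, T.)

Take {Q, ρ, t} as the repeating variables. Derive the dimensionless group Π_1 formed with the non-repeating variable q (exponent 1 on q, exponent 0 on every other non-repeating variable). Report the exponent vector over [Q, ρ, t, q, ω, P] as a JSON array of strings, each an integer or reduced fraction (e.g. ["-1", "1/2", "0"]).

["-1", "-1", "2", "1", "0", "0"]

Exponent matrix [L,M,T] × [Q,ρ,t,q,ω,P]:
  L: [ 3 -3  0  0  0 -1]
  M: [ 0  1  0  1  0  1]
  T: [-1  0  1 -3 -1 -2]
Row reduction gives pivot columns Q,ρ,t; rank = 3
Pivot set = {Q,ρ,t}, free = {q,ω,P}
RREF:
  r0: [   1    0    0    1    0  2/3]
  r1: [   0    1    0    1    0    1]
  r2: [   0    0    1   -2   -1 -4/3]
Fix exponent of q at 1, ω at 0, P at 0; solve each RREF row for its pivot's exponent:
  r0: exp(Q) + (1)·1 = 0 ⇒ exp(Q) = -1
  r1: exp(ρ) + (1)·1 = 0 ⇒ exp(ρ) = -1
  r2: exp(t) + (-2)·1 = 0 ⇒ exp(t) = 2
Π_1 = Q^-1 · ρ^-1 · t^2 · q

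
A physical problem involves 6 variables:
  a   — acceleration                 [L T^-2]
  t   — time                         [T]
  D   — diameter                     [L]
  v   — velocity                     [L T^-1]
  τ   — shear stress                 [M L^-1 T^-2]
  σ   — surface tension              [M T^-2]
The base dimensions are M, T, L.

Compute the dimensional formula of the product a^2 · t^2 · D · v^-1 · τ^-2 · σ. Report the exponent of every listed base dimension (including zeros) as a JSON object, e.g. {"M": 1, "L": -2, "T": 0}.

{"M": -1, "T": 1, "L": 4}

Exponent matrix [M,T,L] × [a,t,D,v,τ,σ]:
  M: [ 0  0  0  0  1  1]
  T: [-2  1  0 -1 -2 -2]
  L: [ 1  0  1  1 -1  0]
  [M]: (2)·0+(2)·0+(1)·0+(-1)·0+(-2)·1+(1)·1 = -1
  [T]: (2)·-2+(2)·1+(1)·0+(-1)·-1+(-2)·-2+(1)·-2 = 1
  [L]: (2)·1+(2)·0+(1)·1+(-1)·1+(-2)·-1+(1)·0 = 4
⇒ M^-1 T L^4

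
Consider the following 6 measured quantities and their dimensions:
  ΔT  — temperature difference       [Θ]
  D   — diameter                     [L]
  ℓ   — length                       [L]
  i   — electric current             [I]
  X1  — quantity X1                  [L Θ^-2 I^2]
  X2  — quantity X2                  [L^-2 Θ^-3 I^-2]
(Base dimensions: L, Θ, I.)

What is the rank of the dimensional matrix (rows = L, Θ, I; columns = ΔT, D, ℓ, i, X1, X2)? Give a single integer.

3

Dimensional matrix (L×Θ×I by ΔT×D×ℓ×i×X1×X2):
  L: [ 0  1  1  0  1 -2]
  Θ: [ 1  0  0  0 -2 -3]
  I: [ 0  0  0  1  2 -2]
Echelon form has 3 nonzero rows (pivots: ΔT,D,i)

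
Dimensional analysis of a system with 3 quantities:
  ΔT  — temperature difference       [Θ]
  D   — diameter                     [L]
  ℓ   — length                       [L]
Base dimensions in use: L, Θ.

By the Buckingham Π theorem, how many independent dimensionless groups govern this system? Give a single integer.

Write exponents as rows L,Θ / cols ΔT,D,ℓ:
  L: [ 0  1  1]
  Θ: [ 1  0  0]
Echelon form has 2 nonzero rows (pivots: ΔT,D)
3 vars − rank 2 = 1 Π group

1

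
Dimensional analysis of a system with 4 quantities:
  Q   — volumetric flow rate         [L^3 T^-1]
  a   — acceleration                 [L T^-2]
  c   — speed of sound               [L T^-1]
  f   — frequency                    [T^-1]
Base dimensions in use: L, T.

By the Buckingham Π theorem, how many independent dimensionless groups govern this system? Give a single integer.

Write exponents as rows L,T / cols Q,a,c,f:
  L: [ 3  1  1  0]
  T: [-1 -2 -1 -1]
Echelon form has 2 nonzero rows (pivots: Q,a)
n=4, r=2 ⇒ 2 dimensionless groups

2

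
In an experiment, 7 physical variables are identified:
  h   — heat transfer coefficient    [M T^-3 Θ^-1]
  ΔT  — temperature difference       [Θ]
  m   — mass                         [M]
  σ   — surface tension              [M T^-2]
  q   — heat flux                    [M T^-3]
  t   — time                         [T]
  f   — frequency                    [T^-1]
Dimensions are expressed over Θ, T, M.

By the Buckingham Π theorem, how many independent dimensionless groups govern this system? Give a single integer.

4

Dimensional matrix (Θ×T×M by h×ΔT×m×σ×q×t×f):
  Θ: [-1  1  0  0  0  0  0]
  T: [-3  0  0 -2 -3  1 -1]
  M: [ 1  0  1  1  1  0  0]
RREF → pivots at {h,ΔT,m} ⇒ r = 3
Π count = n − r = 7 − 3 = 4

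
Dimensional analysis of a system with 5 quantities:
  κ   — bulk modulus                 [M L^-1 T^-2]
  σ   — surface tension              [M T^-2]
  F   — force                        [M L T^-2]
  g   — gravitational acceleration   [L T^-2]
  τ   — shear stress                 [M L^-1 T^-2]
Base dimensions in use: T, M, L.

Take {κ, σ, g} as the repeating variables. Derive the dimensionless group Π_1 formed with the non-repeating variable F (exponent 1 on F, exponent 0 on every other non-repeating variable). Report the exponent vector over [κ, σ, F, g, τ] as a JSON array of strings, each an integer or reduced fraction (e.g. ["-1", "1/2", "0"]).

["1", "-2", "1", "0", "0"]

Exponent matrix [T,M,L] × [κ,σ,F,g,τ]:
  T: [-2 -2 -2 -2 -2]
  M: [ 1  1  1  0  1]
  L: [-1  0  1  1 -1]
Row reduction gives pivot columns κ,σ,g; rank = 3
Repeat: κ,σ,g; free: F,τ
RREF:
  r0: [   1    0   -1    0    1]
  r1: [   0    1    2    0    0]
  r2: [   0    0    0    1    0]
Fix exponent of F at 1, τ at 0; solve each RREF row for its pivot's exponent:
  r0: exp(κ) + (-1)·1 = 0 ⇒ exp(κ) = 1
  r1: exp(σ) + (2)·1 = 0 ⇒ exp(σ) = -2
  r2: exp(g) + (0)·1 = 0 ⇒ exp(g) = 0
Π_1 = κ · σ^-2 · F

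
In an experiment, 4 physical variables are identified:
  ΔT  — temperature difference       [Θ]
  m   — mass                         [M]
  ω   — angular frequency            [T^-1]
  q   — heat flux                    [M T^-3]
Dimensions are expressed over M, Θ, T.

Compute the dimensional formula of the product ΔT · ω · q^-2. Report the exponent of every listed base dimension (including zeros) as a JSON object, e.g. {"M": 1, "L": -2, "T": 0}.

{"M": -2, "Θ": 1, "T": 5}

Dimensional matrix (M×Θ×T by ΔT×m×ω×q):
  M: [ 0  1  0  1]
  Θ: [ 1  0  0  0]
  T: [ 0  0 -1 -3]
  [M]: (1)·0+(1)·0+(-2)·1 = -2
  [Θ]: (1)·1+(1)·0+(-2)·0 = 1
  [T]: (1)·0+(1)·-1+(-2)·-3 = 5
⇒ M^-2 Θ T^5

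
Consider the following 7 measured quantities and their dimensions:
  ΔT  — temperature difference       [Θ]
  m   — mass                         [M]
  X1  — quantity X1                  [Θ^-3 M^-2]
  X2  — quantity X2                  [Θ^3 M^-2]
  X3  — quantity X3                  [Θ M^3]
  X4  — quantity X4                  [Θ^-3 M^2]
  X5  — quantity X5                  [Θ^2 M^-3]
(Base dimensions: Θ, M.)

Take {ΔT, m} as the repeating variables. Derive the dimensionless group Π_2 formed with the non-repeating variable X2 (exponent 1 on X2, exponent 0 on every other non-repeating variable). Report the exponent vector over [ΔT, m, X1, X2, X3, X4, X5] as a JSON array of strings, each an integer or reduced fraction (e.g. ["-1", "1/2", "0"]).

["-3", "2", "0", "1", "0", "0", "0"]

Dimensional matrix (Θ×M by ΔT×m×X1×X2×X3×X4×X5):
  Θ: [ 1  0 -3  3  1 -3  2]
  M: [ 0  1 -2 -2  3  2 -3]
Row reduction gives pivot columns ΔT,m; rank = 2
Repeat: ΔT,m; free: X1,X2,X3,X4,X5
RREF:
  r0: [   1    0   -3    3    1   -3    2]
  r1: [   0    1   -2   -2    3    2   -3]
Fix exponent of X2 at 1, X1 at 0, X3 at 0, X4 at 0, X5 at 0; solve each RREF row for its pivot's exponent:
  r0: exp(ΔT) + (3)·1 = 0 ⇒ exp(ΔT) = -3
  r1: exp(m) + (-2)·1 = 0 ⇒ exp(m) = 2
Π_2 = ΔT^-3 · m^2 · X2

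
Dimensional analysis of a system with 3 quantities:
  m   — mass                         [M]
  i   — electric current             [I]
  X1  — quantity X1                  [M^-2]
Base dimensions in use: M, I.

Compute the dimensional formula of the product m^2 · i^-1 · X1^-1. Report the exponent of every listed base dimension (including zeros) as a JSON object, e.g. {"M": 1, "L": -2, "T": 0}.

Write exponents as rows M,I / cols m,i,X1:
  M: [ 1  0 -2]
  I: [ 0  1  0]
  [M]: (2)·1+(-1)·0+(-1)·-2 = 4
  [I]: (2)·0+(-1)·1+(-1)·0 = -1
⇒ M^4 I^-1

{"M": 4, "I": -1}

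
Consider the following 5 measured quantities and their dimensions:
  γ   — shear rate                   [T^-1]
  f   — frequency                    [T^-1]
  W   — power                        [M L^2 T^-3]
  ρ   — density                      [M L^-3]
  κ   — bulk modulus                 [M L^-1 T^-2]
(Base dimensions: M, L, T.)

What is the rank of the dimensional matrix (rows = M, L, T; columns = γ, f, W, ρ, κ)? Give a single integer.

3

Write exponents as rows M,L,T / cols γ,f,W,ρ,κ:
  M: [ 0  0  1  1  1]
  L: [ 0  0  2 -3 -1]
  T: [-1 -1 -3  0 -2]
RREF → pivots at {γ,W,ρ} ⇒ r = 3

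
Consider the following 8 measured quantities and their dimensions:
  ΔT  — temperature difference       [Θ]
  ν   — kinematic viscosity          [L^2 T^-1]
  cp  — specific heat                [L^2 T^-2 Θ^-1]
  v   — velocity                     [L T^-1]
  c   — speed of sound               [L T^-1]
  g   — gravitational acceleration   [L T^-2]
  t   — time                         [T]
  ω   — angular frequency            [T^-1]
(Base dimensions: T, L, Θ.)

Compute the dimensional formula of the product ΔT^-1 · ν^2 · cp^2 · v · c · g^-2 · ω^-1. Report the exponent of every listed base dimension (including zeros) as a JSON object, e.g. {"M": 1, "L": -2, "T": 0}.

Dimensional matrix (T×L×Θ by ΔT×ν×cp×v×c×g×t×ω):
  T: [ 0 -1 -2 -1 -1 -2  1 -1]
  L: [ 0  2  2  1  1  1  0  0]
  Θ: [ 1  0 -1  0  0  0  0  0]
  [T]: (-1)·0+(2)·-1+(2)·-2+(1)·-1+(1)·-1+(-2)·-2+(-1)·-1 = -3
  [L]: (-1)·0+(2)·2+(2)·2+(1)·1+(1)·1+(-2)·1+(-1)·0 = 8
  [Θ]: (-1)·1+(2)·0+(2)·-1+(1)·0+(1)·0+(-2)·0+(-1)·0 = -3
⇒ T^-3 L^8 Θ^-3

{"T": -3, "L": 8, "Θ": -3}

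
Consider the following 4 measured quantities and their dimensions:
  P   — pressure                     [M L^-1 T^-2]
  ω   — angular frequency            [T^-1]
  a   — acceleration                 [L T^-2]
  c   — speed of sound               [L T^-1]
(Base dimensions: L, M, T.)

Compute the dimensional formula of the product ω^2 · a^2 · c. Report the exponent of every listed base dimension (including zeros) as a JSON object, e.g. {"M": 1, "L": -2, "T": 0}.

Write exponents as rows L,M,T / cols P,ω,a,c:
  L: [-1  0  1  1]
  M: [ 1  0  0  0]
  T: [-2 -1 -2 -1]
  [L]: (2)·0+(2)·1+(1)·1 = 3
  [M]: (2)·0+(2)·0+(1)·0 = 0
  [T]: (2)·-1+(2)·-2+(1)·-1 = -7
⇒ L^3 T^-7

{"L": 3, "M": 0, "T": -7}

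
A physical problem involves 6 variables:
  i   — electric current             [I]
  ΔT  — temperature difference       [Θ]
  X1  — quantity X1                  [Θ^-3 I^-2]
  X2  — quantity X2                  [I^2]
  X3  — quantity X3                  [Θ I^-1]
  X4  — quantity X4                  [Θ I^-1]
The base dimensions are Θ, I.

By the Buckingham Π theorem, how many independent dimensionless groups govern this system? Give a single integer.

4

Write exponents as rows Θ,I / cols i,ΔT,X1,X2,X3,X4:
  Θ: [ 0  1 -3  0  1  1]
  I: [ 1  0 -2  2 -1 -1]
Echelon form has 2 nonzero rows (pivots: i,ΔT)
Π count = n − r = 6 − 2 = 4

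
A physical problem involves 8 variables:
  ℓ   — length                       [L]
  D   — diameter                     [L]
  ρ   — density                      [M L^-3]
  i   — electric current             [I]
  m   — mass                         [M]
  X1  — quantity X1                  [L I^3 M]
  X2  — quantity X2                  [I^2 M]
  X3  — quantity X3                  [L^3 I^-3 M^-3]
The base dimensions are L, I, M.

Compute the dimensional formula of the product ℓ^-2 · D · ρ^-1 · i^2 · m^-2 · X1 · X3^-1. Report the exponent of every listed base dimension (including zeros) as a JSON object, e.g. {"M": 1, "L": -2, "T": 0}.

Write exponents as rows L,I,M / cols ℓ,D,ρ,i,m,X1,X2,X3:
  L: [ 1  1 -3  0  0  1  0  3]
  I: [ 0  0  0  1  0  3  2 -3]
  M: [ 0  0  1  0  1  1  1 -3]
  [L]: (-2)·1+(1)·1+(-1)·-3+(2)·0+(-2)·0+(1)·1+(-1)·3 = 0
  [I]: (-2)·0+(1)·0+(-1)·0+(2)·1+(-2)·0+(1)·3+(-1)·-3 = 8
  [M]: (-2)·0+(1)·0+(-1)·1+(2)·0+(-2)·1+(1)·1+(-1)·-3 = 1
⇒ I^8 M

{"L": 0, "I": 8, "M": 1}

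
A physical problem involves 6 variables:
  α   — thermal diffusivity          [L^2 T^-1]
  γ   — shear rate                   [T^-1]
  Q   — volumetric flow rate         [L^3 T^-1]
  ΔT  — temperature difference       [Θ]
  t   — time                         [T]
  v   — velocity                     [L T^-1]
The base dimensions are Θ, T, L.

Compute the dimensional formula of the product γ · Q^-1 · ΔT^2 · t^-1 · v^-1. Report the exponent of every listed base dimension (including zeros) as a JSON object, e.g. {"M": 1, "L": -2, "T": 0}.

{"Θ": 2, "T": 0, "L": -4}

Dimensional matrix (Θ×T×L by α×γ×Q×ΔT×t×v):
  Θ: [ 0  0  0  1  0  0]
  T: [-1 -1 -1  0  1 -1]
  L: [ 2  0  3  0  0  1]
  [Θ]: (1)·0+(-1)·0+(2)·1+(-1)·0+(-1)·0 = 2
  [T]: (1)·-1+(-1)·-1+(2)·0+(-1)·1+(-1)·-1 = 0
  [L]: (1)·0+(-1)·3+(2)·0+(-1)·0+(-1)·1 = -4
⇒ Θ^2 L^-4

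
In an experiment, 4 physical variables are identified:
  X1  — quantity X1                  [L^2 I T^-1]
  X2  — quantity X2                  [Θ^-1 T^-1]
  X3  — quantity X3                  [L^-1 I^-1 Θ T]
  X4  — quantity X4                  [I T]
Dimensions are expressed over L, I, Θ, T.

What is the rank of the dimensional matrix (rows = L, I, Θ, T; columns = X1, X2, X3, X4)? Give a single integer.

Dimensional matrix (L×I×Θ×T by X1×X2×X3×X4):
  L: [ 2  0 -1  0]
  I: [ 1  0 -1  1]
  Θ: [ 0 -1  1  0]
  T: [-1 -1  1  1]
RREF → pivots at {X1,X2,X3} ⇒ r = 3

3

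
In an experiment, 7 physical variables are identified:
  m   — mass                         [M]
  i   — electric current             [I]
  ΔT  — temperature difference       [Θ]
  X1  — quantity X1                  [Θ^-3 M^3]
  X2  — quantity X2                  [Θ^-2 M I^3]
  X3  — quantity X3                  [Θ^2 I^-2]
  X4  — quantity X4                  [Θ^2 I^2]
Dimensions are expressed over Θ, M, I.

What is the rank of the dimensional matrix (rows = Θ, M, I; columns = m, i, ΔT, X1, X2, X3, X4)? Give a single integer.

3

Dimensional matrix (Θ×M×I by m×i×ΔT×X1×X2×X3×X4):
  Θ: [ 0  0  1 -3 -2  2  2]
  M: [ 1  0  0  3  1  0  0]
  I: [ 0  1  0  0  3 -2  2]
RREF → pivots at {m,i,ΔT} ⇒ r = 3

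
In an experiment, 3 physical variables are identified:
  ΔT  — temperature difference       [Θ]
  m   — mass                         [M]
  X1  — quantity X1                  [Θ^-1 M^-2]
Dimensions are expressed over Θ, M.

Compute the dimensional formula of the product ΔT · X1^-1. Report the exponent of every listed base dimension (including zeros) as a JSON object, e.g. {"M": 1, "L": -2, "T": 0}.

{"Θ": 2, "M": 2}

Dimensional matrix (Θ×M by ΔT×m×X1):
  Θ: [ 1  0 -1]
  M: [ 0  1 -2]
  [Θ]: (1)·1+(-1)·-1 = 2
  [M]: (1)·0+(-1)·-2 = 2
⇒ Θ^2 M^2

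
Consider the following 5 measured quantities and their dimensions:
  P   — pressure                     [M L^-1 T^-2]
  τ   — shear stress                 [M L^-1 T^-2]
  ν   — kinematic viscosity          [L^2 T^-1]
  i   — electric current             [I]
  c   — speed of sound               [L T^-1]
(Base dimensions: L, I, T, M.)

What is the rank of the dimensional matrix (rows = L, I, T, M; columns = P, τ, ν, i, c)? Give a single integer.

4

Exponent matrix [L,I,T,M] × [P,τ,ν,i,c]:
  L: [-1 -1  2  0  1]
  I: [ 0  0  0  1  0]
  T: [-2 -2 -1  0 -1]
  M: [ 1  1  0  0  0]
Echelon form has 4 nonzero rows (pivots: P,ν,i,c)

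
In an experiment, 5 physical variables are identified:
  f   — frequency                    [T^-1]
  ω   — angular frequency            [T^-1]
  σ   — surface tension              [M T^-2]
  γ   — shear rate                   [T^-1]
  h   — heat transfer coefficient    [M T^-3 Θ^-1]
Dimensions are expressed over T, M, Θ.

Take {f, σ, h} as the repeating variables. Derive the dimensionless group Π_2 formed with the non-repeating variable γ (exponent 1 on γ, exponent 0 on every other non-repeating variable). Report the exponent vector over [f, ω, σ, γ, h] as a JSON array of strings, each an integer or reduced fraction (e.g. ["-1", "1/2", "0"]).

Exponent matrix [T,M,Θ] × [f,ω,σ,γ,h]:
  T: [-1 -1 -2 -1 -3]
  M: [ 0  0  1  0  1]
  Θ: [ 0  0  0  0 -1]
RREF → pivots at {f,σ,h} ⇒ r = 3
Repeat: f,σ,h; free: ω,γ
RREF:
  r0: [   1    1    0    1    0]
  r1: [   0    0    1    0    0]
  r2: [   0    0    0    0    1]
Fix exponent of γ at 1, ω at 0; solve each RREF row for its pivot's exponent:
  r0: exp(f) + (1)·1 = 0 ⇒ exp(f) = -1
  r1: exp(σ) + (0)·1 = 0 ⇒ exp(σ) = 0
  r2: exp(h) + (0)·1 = 0 ⇒ exp(h) = 0
Π_2 = f^-1 · γ

["-1", "0", "0", "1", "0"]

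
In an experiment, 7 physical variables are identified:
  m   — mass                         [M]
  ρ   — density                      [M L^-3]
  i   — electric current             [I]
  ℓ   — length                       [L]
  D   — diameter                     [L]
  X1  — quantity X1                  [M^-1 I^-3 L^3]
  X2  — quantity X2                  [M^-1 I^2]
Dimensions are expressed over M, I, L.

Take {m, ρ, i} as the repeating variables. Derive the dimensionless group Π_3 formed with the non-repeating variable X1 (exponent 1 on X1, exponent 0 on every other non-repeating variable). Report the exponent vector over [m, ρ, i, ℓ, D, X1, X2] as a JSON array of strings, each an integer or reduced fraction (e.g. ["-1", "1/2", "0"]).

Exponent matrix [M,I,L] × [m,ρ,i,ℓ,D,X1,X2]:
  M: [ 1  1  0  0  0 -1 -1]
  I: [ 0  0  1  0  0 -3  2]
  L: [ 0 -3  0  1  1  3  0]
RREF → pivots at {m,ρ,i} ⇒ r = 3
Repeat: m,ρ,i; free: ℓ,D,X1,X2
RREF:
  r0: [   1    0    0  1/3  1/3    0   -1]
  r1: [   0    1    0 -1/3 -1/3   -1    0]
  r2: [   0    0    1    0    0   -3    2]
Fix exponent of X1 at 1, ℓ at 0, D at 0, X2 at 0; solve each RREF row for its pivot's exponent:
  r0: exp(m) + (0)·1 = 0 ⇒ exp(m) = 0
  r1: exp(ρ) + (-1)·1 = 0 ⇒ exp(ρ) = 1
  r2: exp(i) + (-3)·1 = 0 ⇒ exp(i) = 3
Π_3 = ρ · i^3 · X1

["0", "1", "3", "0", "0", "1", "0"]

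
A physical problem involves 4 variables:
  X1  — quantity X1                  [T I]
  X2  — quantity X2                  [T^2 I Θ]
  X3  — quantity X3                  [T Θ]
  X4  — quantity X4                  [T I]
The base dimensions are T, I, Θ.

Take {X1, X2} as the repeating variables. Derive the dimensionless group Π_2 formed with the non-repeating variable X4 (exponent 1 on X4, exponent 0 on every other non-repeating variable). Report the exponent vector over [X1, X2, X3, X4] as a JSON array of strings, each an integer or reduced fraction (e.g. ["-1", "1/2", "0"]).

["-1", "0", "0", "1"]

Dimensional matrix (T×I×Θ by X1×X2×X3×X4):
  T: [ 1  2  1  1]
  I: [ 1  1  0  1]
  Θ: [ 0  1  1  0]
Echelon form has 2 nonzero rows (pivots: X1,X2)
Pivot set = {X1,X2}, free = {X3,X4}
RREF:
  r0: [   1    0   -1    1]
  r1: [   0    1    1    0]
  r2: [   0    0    0    0]
Fix exponent of X4 at 1, X3 at 0; solve each RREF row for its pivot's exponent:
  r0: exp(X1) + (1)·1 = 0 ⇒ exp(X1) = -1
  r1: exp(X2) + (0)·1 = 0 ⇒ exp(X2) = 0
Π_2 = X1^-1 · X4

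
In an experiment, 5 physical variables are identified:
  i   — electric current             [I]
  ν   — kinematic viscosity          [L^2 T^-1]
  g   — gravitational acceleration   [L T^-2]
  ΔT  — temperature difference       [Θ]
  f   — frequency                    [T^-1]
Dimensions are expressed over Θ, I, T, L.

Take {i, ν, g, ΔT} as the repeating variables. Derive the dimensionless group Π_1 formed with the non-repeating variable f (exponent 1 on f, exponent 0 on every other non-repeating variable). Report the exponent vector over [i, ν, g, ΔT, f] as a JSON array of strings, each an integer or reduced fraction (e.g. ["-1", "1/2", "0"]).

["0", "1/3", "-2/3", "0", "1"]

Write exponents as rows Θ,I,T,L / cols i,ν,g,ΔT,f:
  Θ: [ 0  0  0  1  0]
  I: [ 1  0  0  0  0]
  T: [ 0 -1 -2  0 -1]
  L: [ 0  2  1  0  0]
Echelon form has 4 nonzero rows (pivots: i,ν,g,ΔT)
Pivot set = {i,ν,g,ΔT}, free = {f}
RREF:
  r0: [   1    0    0    0    0]
  r1: [   0    1    0    0 -1/3]
  r2: [   0    0    1    0  2/3]
  r3: [   0    0    0    1    0]
Fix exponent of f at 1; solve each RREF row for its pivot's exponent:
  r0: exp(i) + (0)·1 = 0 ⇒ exp(i) = 0
  r1: exp(ν) + (-1/3)·1 = 0 ⇒ exp(ν) = 1/3
  r2: exp(g) + (2/3)·1 = 0 ⇒ exp(g) = -2/3
  r3: exp(ΔT) + (0)·1 = 0 ⇒ exp(ΔT) = 0
Π_1 = ν^(1/3) · g^(-2/3) · f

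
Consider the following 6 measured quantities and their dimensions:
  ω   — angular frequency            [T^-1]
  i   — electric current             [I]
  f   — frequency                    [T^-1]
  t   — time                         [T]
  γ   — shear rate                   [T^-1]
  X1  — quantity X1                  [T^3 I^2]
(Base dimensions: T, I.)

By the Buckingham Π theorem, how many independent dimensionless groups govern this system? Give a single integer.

Exponent matrix [T,I] × [ω,i,f,t,γ,X1]:
  T: [-1  0 -1  1 -1  3]
  I: [ 0  1  0  0  0  2]
Row reduction gives pivot columns ω,i; rank = 2
n=6, r=2 ⇒ 4 dimensionless groups

4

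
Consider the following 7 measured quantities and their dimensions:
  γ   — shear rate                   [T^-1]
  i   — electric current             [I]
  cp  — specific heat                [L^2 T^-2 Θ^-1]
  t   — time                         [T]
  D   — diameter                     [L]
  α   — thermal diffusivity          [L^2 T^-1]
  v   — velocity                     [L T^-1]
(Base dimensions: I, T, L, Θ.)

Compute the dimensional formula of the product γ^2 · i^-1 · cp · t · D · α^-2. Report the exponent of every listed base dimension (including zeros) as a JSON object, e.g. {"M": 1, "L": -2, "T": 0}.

{"I": -1, "T": -1, "L": -1, "Θ": -1}

Write exponents as rows I,T,L,Θ / cols γ,i,cp,t,D,α,v:
  I: [ 0  1  0  0  0  0  0]
  T: [-1  0 -2  1  0 -1 -1]
  L: [ 0  0  2  0  1  2  1]
  Θ: [ 0  0 -1  0  0  0  0]
  [I]: (2)·0+(-1)·1+(1)·0+(1)·0+(1)·0+(-2)·0 = -1
  [T]: (2)·-1+(-1)·0+(1)·-2+(1)·1+(1)·0+(-2)·-1 = -1
  [L]: (2)·0+(-1)·0+(1)·2+(1)·0+(1)·1+(-2)·2 = -1
  [Θ]: (2)·0+(-1)·0+(1)·-1+(1)·0+(1)·0+(-2)·0 = -1
⇒ I^-1 T^-1 L^-1 Θ^-1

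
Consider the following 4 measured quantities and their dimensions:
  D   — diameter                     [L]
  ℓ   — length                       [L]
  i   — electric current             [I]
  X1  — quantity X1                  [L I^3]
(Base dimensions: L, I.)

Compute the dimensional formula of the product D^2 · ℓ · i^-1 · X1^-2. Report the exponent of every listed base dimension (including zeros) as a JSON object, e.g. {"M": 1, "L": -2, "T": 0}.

Write exponents as rows L,I / cols D,ℓ,i,X1:
  L: [ 1  1  0  1]
  I: [ 0  0  1  3]
  [L]: (2)·1+(1)·1+(-1)·0+(-2)·1 = 1
  [I]: (2)·0+(1)·0+(-1)·1+(-2)·3 = -7
⇒ L I^-7

{"L": 1, "I": -7}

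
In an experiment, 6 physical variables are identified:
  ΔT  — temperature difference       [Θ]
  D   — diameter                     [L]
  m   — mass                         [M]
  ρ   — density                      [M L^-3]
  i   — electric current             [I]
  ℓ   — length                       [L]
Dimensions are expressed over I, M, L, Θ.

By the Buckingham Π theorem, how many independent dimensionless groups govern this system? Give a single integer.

2

Write exponents as rows I,M,L,Θ / cols ΔT,D,m,ρ,i,ℓ:
  I: [ 0  0  0  0  1  0]
  M: [ 0  0  1  1  0  0]
  L: [ 0  1  0 -3  0  1]
  Θ: [ 1  0  0  0  0  0]
Echelon form has 4 nonzero rows (pivots: ΔT,D,m,i)
n=6, r=4 ⇒ 2 dimensionless groups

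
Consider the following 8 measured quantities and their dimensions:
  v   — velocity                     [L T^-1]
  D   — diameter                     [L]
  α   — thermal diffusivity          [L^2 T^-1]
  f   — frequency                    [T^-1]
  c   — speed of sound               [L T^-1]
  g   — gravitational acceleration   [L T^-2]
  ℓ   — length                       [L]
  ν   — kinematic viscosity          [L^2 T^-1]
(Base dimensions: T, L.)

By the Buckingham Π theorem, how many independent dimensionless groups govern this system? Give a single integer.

Dimensional matrix (T×L by v×D×α×f×c×g×ℓ×ν):
  T: [-1  0 -1 -1 -1 -2  0 -1]
  L: [ 1  1  2  0  1  1  1  2]
Echelon form has 2 nonzero rows (pivots: v,D)
Π count = n − r = 8 − 2 = 6

6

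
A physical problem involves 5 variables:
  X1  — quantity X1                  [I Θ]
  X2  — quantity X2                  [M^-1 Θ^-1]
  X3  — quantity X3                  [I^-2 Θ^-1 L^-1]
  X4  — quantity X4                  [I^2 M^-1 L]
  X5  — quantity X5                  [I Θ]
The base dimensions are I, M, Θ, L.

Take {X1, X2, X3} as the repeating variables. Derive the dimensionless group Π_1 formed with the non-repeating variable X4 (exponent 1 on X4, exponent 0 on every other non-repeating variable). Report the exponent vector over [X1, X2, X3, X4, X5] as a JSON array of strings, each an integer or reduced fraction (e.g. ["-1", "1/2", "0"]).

Write exponents as rows I,M,Θ,L / cols X1,X2,X3,X4,X5:
  I: [ 1  0 -2  2  1]
  M: [ 0 -1  0 -1  0]
  Θ: [ 1 -1 -1  0  1]
  L: [ 0  0 -1  1  0]
RREF → pivots at {X1,X2,X3} ⇒ r = 3
Pivot set = {X1,X2,X3}, free = {X4,X5}
RREF:
  r0: [   1    0    0    0    1]
  r1: [   0    1    0    1    0]
  r2: [   0    0    1   -1    0]
  r3: [   0    0    0    0    0]
Fix exponent of X4 at 1, X5 at 0; solve each RREF row for its pivot's exponent:
  r0: exp(X1) + (0)·1 = 0 ⇒ exp(X1) = 0
  r1: exp(X2) + (1)·1 = 0 ⇒ exp(X2) = -1
  r2: exp(X3) + (-1)·1 = 0 ⇒ exp(X3) = 1
Π_1 = X2^-1 · X3 · X4

["0", "-1", "1", "1", "0"]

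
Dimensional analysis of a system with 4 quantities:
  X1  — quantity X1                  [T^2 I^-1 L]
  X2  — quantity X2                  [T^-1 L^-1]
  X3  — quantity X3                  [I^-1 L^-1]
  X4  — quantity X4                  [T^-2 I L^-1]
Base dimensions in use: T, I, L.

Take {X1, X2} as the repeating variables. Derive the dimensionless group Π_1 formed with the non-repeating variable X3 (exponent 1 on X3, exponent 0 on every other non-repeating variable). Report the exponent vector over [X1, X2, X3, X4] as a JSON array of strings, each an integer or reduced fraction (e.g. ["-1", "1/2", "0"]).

["-1", "-2", "1", "0"]

Write exponents as rows T,I,L / cols X1,X2,X3,X4:
  T: [ 2 -1  0 -2]
  I: [-1  0 -1  1]
  L: [ 1 -1 -1 -1]
Row reduction gives pivot columns X1,X2; rank = 2
Repeat: X1,X2; free: X3,X4
RREF:
  r0: [   1    0    1   -1]
  r1: [   0    1    2    0]
  r2: [   0    0    0    0]
Fix exponent of X3 at 1, X4 at 0; solve each RREF row for its pivot's exponent:
  r0: exp(X1) + (1)·1 = 0 ⇒ exp(X1) = -1
  r1: exp(X2) + (2)·1 = 0 ⇒ exp(X2) = -2
Π_1 = X1^-1 · X2^-2 · X3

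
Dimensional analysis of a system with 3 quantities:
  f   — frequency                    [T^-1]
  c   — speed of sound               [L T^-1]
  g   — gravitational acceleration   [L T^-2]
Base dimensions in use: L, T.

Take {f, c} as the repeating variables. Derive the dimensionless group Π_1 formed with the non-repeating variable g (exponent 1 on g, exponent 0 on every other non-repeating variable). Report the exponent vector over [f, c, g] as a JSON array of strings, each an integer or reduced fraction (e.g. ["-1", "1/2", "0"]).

Exponent matrix [L,T] × [f,c,g]:
  L: [ 0  1  1]
  T: [-1 -1 -2]
Row reduction gives pivot columns f,c; rank = 2
Pivot set = {f,c}, free = {g}
RREF:
  r0: [   1    0    1]
  r1: [   0    1    1]
Fix exponent of g at 1; solve each RREF row for its pivot's exponent:
  r0: exp(f) + (1)·1 = 0 ⇒ exp(f) = -1
  r1: exp(c) + (1)·1 = 0 ⇒ exp(c) = -1
Π_1 = f^-1 · c^-1 · g

["-1", "-1", "1"]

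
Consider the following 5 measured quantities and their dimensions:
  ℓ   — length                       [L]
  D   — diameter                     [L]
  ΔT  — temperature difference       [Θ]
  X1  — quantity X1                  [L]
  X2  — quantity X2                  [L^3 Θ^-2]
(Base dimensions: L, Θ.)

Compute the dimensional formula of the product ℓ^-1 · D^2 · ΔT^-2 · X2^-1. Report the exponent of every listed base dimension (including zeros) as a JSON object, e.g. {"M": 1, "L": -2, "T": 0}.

Exponent matrix [L,Θ] × [ℓ,D,ΔT,X1,X2]:
  L: [ 1  1  0  1  3]
  Θ: [ 0  0  1  0 -2]
  [L]: (-1)·1+(2)·1+(-2)·0+(-1)·3 = -2
  [Θ]: (-1)·0+(2)·0+(-2)·1+(-1)·-2 = 0
⇒ L^-2

{"L": -2, "Θ": 0}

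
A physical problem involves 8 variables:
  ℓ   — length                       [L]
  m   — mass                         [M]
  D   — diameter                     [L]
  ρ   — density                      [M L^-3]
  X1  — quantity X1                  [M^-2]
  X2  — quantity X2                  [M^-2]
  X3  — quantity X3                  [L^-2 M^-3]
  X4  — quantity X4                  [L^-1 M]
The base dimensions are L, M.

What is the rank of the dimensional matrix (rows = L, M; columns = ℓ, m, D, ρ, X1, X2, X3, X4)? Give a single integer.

Exponent matrix [L,M] × [ℓ,m,D,ρ,X1,X2,X3,X4]:
  L: [ 1  0  1 -3  0  0 -2 -1]
  M: [ 0  1  0  1 -2 -2 -3  1]
Row reduction gives pivot columns ℓ,m; rank = 2

2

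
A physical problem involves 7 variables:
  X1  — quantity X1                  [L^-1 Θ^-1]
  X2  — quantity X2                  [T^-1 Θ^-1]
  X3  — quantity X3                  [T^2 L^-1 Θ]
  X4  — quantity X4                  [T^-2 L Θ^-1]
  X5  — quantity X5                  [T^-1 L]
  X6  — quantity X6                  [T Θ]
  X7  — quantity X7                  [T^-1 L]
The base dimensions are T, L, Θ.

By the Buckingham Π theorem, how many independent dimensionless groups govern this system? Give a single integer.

5

Dimensional matrix (T×L×Θ by X1×X2×X3×X4×X5×X6×X7):
  T: [ 0 -1  2 -2 -1  1 -1]
  L: [-1  0 -1  1  1  0  1]
  Θ: [-1 -1  1 -1  0  1  0]
RREF → pivots at {X1,X2} ⇒ r = 2
Π count = n − r = 7 − 2 = 5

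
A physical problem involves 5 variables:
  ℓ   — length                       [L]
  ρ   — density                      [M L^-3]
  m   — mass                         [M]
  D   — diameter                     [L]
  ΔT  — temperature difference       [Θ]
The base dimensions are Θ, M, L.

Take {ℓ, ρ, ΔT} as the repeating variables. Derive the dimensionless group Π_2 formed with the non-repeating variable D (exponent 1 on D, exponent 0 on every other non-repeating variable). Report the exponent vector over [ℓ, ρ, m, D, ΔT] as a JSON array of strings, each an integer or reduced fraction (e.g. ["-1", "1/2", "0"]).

["-1", "0", "0", "1", "0"]

Exponent matrix [Θ,M,L] × [ℓ,ρ,m,D,ΔT]:
  Θ: [ 0  0  0  0  1]
  M: [ 0  1  1  0  0]
  L: [ 1 -3  0  1  0]
Echelon form has 3 nonzero rows (pivots: ℓ,ρ,ΔT)
Pivot set = {ℓ,ρ,ΔT}, free = {m,D}
RREF:
  r0: [   1    0    3    1    0]
  r1: [   0    1    1    0    0]
  r2: [   0    0    0    0    1]
Fix exponent of D at 1, m at 0; solve each RREF row for its pivot's exponent:
  r0: exp(ℓ) + (1)·1 = 0 ⇒ exp(ℓ) = -1
  r1: exp(ρ) + (0)·1 = 0 ⇒ exp(ρ) = 0
  r2: exp(ΔT) + (0)·1 = 0 ⇒ exp(ΔT) = 0
Π_2 = ℓ^-1 · D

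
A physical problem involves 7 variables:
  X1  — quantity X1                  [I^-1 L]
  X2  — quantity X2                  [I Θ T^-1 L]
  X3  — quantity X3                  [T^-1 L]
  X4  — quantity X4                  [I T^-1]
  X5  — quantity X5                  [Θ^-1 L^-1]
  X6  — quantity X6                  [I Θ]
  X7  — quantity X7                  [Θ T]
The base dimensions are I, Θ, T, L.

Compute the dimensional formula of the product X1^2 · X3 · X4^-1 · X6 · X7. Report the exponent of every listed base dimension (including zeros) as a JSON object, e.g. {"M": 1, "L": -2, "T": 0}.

{"I": -2, "Θ": 2, "T": 1, "L": 3}

Write exponents as rows I,Θ,T,L / cols X1,X2,X3,X4,X5,X6,X7:
  I: [-1  1  0  1  0  1  0]
  Θ: [ 0  1  0  0 -1  1  1]
  T: [ 0 -1 -1 -1  0  0  1]
  L: [ 1  1  1  0 -1  0  0]
  [I]: (2)·-1+(1)·0+(-1)·1+(1)·1+(1)·0 = -2
  [Θ]: (2)·0+(1)·0+(-1)·0+(1)·1+(1)·1 = 2
  [T]: (2)·0+(1)·-1+(-1)·-1+(1)·0+(1)·1 = 1
  [L]: (2)·1+(1)·1+(-1)·0+(1)·0+(1)·0 = 3
⇒ I^-2 Θ^2 T L^3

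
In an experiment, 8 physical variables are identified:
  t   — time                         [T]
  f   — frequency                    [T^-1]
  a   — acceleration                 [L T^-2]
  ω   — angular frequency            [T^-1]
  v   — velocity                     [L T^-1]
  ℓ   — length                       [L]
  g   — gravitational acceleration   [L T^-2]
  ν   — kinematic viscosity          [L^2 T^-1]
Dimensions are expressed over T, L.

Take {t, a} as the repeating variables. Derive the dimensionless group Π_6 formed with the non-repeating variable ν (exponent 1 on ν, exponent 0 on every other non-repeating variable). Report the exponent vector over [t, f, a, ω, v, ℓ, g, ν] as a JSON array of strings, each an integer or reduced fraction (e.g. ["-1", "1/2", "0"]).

["-3", "0", "-2", "0", "0", "0", "0", "1"]

Exponent matrix [T,L] × [t,f,a,ω,v,ℓ,g,ν]:
  T: [ 1 -1 -2 -1 -1  0 -2 -1]
  L: [ 0  0  1  0  1  1  1  2]
Row reduction gives pivot columns t,a; rank = 2
Pivot set = {t,a}, free = {f,ω,v,ℓ,g,ν}
RREF:
  r0: [   1   -1    0   -1    1    2    0    3]
  r1: [   0    0    1    0    1    1    1    2]
Fix exponent of ν at 1, f at 0, ω at 0, v at 0, ℓ at 0, g at 0; solve each RREF row for its pivot's exponent:
  r0: exp(t) + (3)·1 = 0 ⇒ exp(t) = -3
  r1: exp(a) + (2)·1 = 0 ⇒ exp(a) = -2
Π_6 = t^-3 · a^-2 · ν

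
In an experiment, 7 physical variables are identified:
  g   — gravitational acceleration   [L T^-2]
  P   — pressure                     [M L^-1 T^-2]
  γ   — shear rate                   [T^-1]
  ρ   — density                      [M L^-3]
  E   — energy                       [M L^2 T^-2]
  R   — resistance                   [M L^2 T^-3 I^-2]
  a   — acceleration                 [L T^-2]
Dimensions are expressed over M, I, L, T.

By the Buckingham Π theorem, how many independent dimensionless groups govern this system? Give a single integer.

Write exponents as rows M,I,L,T / cols g,P,γ,ρ,E,R,a:
  M: [ 0  1  0  1  1  1  0]
  I: [ 0  0  0  0  0 -2  0]
  L: [ 1 -1  0 -3  2  2  1]
  T: [-2 -2 -1  0 -2 -3 -2]
RREF → pivots at {g,P,γ,R} ⇒ r = 4
Π count = n − r = 7 − 4 = 3

3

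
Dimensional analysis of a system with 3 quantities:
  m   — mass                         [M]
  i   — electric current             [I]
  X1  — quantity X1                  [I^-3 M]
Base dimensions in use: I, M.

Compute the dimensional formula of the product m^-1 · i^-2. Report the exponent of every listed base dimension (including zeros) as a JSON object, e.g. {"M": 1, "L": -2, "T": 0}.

{"I": -2, "M": -1}

Exponent matrix [I,M] × [m,i,X1]:
  I: [ 0  1 -3]
  M: [ 1  0  1]
  [I]: (-1)·0+(-2)·1 = -2
  [M]: (-1)·1+(-2)·0 = -1
⇒ I^-2 M^-1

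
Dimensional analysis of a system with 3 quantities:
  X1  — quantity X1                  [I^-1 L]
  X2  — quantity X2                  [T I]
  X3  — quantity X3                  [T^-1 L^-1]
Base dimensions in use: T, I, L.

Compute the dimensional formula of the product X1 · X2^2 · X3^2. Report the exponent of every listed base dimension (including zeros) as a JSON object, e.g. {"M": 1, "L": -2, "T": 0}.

Exponent matrix [T,I,L] × [X1,X2,X3]:
  T: [ 0  1 -1]
  I: [-1  1  0]
  L: [ 1  0 -1]
  [T]: (1)·0+(2)·1+(2)·-1 = 0
  [I]: (1)·-1+(2)·1+(2)·0 = 1
  [L]: (1)·1+(2)·0+(2)·-1 = -1
⇒ I L^-1

{"T": 0, "I": 1, "L": -1}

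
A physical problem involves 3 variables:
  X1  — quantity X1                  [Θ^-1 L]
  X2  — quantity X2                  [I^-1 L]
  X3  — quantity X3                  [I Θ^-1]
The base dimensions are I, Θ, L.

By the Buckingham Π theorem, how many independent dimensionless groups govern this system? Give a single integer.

1

Exponent matrix [I,Θ,L] × [X1,X2,X3]:
  I: [ 0 -1  1]
  Θ: [-1  0 -1]
  L: [ 1  1  0]
Echelon form has 2 nonzero rows (pivots: X1,X2)
Π count = n − r = 3 − 2 = 1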